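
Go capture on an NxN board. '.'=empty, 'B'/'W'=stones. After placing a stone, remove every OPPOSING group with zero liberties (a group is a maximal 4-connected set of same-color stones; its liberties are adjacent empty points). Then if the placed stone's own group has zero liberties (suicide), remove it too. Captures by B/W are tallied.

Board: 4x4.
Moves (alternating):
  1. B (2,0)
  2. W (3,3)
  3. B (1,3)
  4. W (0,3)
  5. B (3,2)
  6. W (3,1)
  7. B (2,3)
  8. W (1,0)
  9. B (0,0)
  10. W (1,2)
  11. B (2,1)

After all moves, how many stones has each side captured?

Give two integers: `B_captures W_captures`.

Move 1: B@(2,0) -> caps B=0 W=0
Move 2: W@(3,3) -> caps B=0 W=0
Move 3: B@(1,3) -> caps B=0 W=0
Move 4: W@(0,3) -> caps B=0 W=0
Move 5: B@(3,2) -> caps B=0 W=0
Move 6: W@(3,1) -> caps B=0 W=0
Move 7: B@(2,3) -> caps B=1 W=0
Move 8: W@(1,0) -> caps B=1 W=0
Move 9: B@(0,0) -> caps B=1 W=0
Move 10: W@(1,2) -> caps B=1 W=0
Move 11: B@(2,1) -> caps B=1 W=0

Answer: 1 0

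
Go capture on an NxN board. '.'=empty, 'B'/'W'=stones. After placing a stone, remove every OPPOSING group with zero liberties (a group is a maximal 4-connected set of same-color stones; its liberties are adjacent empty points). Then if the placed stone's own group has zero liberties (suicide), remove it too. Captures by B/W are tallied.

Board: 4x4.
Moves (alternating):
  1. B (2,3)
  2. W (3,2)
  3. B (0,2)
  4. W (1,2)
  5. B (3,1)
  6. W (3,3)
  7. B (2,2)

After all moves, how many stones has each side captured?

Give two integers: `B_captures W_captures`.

Move 1: B@(2,3) -> caps B=0 W=0
Move 2: W@(3,2) -> caps B=0 W=0
Move 3: B@(0,2) -> caps B=0 W=0
Move 4: W@(1,2) -> caps B=0 W=0
Move 5: B@(3,1) -> caps B=0 W=0
Move 6: W@(3,3) -> caps B=0 W=0
Move 7: B@(2,2) -> caps B=2 W=0

Answer: 2 0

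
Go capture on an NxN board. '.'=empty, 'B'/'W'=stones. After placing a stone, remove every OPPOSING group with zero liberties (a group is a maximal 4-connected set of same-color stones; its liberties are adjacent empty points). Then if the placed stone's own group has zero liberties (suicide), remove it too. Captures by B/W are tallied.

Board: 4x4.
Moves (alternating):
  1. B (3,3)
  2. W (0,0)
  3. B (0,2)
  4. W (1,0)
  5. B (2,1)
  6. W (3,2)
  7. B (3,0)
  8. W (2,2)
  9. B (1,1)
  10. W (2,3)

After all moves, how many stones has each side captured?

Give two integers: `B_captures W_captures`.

Answer: 0 1

Derivation:
Move 1: B@(3,3) -> caps B=0 W=0
Move 2: W@(0,0) -> caps B=0 W=0
Move 3: B@(0,2) -> caps B=0 W=0
Move 4: W@(1,0) -> caps B=0 W=0
Move 5: B@(2,1) -> caps B=0 W=0
Move 6: W@(3,2) -> caps B=0 W=0
Move 7: B@(3,0) -> caps B=0 W=0
Move 8: W@(2,2) -> caps B=0 W=0
Move 9: B@(1,1) -> caps B=0 W=0
Move 10: W@(2,3) -> caps B=0 W=1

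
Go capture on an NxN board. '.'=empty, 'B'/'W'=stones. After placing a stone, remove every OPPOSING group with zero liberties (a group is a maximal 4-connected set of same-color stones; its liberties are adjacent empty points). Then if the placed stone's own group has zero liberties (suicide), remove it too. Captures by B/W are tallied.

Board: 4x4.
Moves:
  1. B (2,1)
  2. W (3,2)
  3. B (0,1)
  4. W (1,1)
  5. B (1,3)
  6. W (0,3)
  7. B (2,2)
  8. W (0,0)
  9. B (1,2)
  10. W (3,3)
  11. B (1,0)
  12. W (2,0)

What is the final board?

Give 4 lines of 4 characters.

Answer: .B.W
B.BB
WBB.
..WW

Derivation:
Move 1: B@(2,1) -> caps B=0 W=0
Move 2: W@(3,2) -> caps B=0 W=0
Move 3: B@(0,1) -> caps B=0 W=0
Move 4: W@(1,1) -> caps B=0 W=0
Move 5: B@(1,3) -> caps B=0 W=0
Move 6: W@(0,3) -> caps B=0 W=0
Move 7: B@(2,2) -> caps B=0 W=0
Move 8: W@(0,0) -> caps B=0 W=0
Move 9: B@(1,2) -> caps B=0 W=0
Move 10: W@(3,3) -> caps B=0 W=0
Move 11: B@(1,0) -> caps B=2 W=0
Move 12: W@(2,0) -> caps B=2 W=0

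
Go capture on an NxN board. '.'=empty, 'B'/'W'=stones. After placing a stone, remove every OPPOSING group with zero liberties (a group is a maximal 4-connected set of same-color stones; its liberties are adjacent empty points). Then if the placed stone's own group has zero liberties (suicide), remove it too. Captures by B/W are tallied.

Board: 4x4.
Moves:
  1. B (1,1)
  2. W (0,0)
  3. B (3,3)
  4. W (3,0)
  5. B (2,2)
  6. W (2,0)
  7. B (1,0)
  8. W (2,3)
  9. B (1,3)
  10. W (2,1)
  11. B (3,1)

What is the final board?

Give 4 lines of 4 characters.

Move 1: B@(1,1) -> caps B=0 W=0
Move 2: W@(0,0) -> caps B=0 W=0
Move 3: B@(3,3) -> caps B=0 W=0
Move 4: W@(3,0) -> caps B=0 W=0
Move 5: B@(2,2) -> caps B=0 W=0
Move 6: W@(2,0) -> caps B=0 W=0
Move 7: B@(1,0) -> caps B=0 W=0
Move 8: W@(2,3) -> caps B=0 W=0
Move 9: B@(1,3) -> caps B=1 W=0
Move 10: W@(2,1) -> caps B=1 W=0
Move 11: B@(3,1) -> caps B=4 W=0

Answer: W...
BB.B
..B.
.B.B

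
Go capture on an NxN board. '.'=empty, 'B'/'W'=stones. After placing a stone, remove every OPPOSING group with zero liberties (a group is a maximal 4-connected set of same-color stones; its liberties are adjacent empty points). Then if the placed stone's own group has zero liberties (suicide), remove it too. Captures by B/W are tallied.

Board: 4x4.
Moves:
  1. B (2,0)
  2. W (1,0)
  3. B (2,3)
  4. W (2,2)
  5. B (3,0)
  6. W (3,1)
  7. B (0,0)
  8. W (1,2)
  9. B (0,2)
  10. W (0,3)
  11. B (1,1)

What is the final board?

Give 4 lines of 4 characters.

Move 1: B@(2,0) -> caps B=0 W=0
Move 2: W@(1,0) -> caps B=0 W=0
Move 3: B@(2,3) -> caps B=0 W=0
Move 4: W@(2,2) -> caps B=0 W=0
Move 5: B@(3,0) -> caps B=0 W=0
Move 6: W@(3,1) -> caps B=0 W=0
Move 7: B@(0,0) -> caps B=0 W=0
Move 8: W@(1,2) -> caps B=0 W=0
Move 9: B@(0,2) -> caps B=0 W=0
Move 10: W@(0,3) -> caps B=0 W=0
Move 11: B@(1,1) -> caps B=1 W=0

Answer: B.BW
.BW.
B.WB
BW..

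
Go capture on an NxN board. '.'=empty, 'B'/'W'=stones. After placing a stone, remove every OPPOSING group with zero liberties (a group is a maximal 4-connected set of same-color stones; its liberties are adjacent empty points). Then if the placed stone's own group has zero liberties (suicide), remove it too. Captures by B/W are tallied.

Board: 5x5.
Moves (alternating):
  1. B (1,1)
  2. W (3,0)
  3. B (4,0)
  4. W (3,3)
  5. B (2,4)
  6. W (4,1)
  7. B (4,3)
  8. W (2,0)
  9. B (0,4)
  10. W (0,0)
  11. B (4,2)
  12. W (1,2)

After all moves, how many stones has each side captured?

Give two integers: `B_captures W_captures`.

Move 1: B@(1,1) -> caps B=0 W=0
Move 2: W@(3,0) -> caps B=0 W=0
Move 3: B@(4,0) -> caps B=0 W=0
Move 4: W@(3,3) -> caps B=0 W=0
Move 5: B@(2,4) -> caps B=0 W=0
Move 6: W@(4,1) -> caps B=0 W=1
Move 7: B@(4,3) -> caps B=0 W=1
Move 8: W@(2,0) -> caps B=0 W=1
Move 9: B@(0,4) -> caps B=0 W=1
Move 10: W@(0,0) -> caps B=0 W=1
Move 11: B@(4,2) -> caps B=0 W=1
Move 12: W@(1,2) -> caps B=0 W=1

Answer: 0 1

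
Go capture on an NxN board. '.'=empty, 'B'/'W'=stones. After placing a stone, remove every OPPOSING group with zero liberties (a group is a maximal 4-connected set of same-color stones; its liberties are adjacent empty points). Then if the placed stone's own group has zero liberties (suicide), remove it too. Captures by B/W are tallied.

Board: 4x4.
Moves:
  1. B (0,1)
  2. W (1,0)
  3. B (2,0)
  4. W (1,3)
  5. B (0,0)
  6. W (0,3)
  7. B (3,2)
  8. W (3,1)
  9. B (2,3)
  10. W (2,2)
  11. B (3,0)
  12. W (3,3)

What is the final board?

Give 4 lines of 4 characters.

Move 1: B@(0,1) -> caps B=0 W=0
Move 2: W@(1,0) -> caps B=0 W=0
Move 3: B@(2,0) -> caps B=0 W=0
Move 4: W@(1,3) -> caps B=0 W=0
Move 5: B@(0,0) -> caps B=0 W=0
Move 6: W@(0,3) -> caps B=0 W=0
Move 7: B@(3,2) -> caps B=0 W=0
Move 8: W@(3,1) -> caps B=0 W=0
Move 9: B@(2,3) -> caps B=0 W=0
Move 10: W@(2,2) -> caps B=0 W=0
Move 11: B@(3,0) -> caps B=0 W=0
Move 12: W@(3,3) -> caps B=0 W=2

Answer: BB.W
W..W
B.W.
BW.W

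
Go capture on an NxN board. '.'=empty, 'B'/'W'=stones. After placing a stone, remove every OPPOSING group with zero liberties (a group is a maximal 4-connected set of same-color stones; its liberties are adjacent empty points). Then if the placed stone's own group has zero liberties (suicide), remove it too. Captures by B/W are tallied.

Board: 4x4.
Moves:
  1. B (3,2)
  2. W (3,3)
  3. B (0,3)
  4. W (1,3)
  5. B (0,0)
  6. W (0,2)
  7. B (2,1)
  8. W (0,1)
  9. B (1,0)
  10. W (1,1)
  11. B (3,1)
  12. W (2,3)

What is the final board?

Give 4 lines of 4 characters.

Move 1: B@(3,2) -> caps B=0 W=0
Move 2: W@(3,3) -> caps B=0 W=0
Move 3: B@(0,3) -> caps B=0 W=0
Move 4: W@(1,3) -> caps B=0 W=0
Move 5: B@(0,0) -> caps B=0 W=0
Move 6: W@(0,2) -> caps B=0 W=1
Move 7: B@(2,1) -> caps B=0 W=1
Move 8: W@(0,1) -> caps B=0 W=1
Move 9: B@(1,0) -> caps B=0 W=1
Move 10: W@(1,1) -> caps B=0 W=1
Move 11: B@(3,1) -> caps B=0 W=1
Move 12: W@(2,3) -> caps B=0 W=1

Answer: BWW.
BW.W
.B.W
.BBW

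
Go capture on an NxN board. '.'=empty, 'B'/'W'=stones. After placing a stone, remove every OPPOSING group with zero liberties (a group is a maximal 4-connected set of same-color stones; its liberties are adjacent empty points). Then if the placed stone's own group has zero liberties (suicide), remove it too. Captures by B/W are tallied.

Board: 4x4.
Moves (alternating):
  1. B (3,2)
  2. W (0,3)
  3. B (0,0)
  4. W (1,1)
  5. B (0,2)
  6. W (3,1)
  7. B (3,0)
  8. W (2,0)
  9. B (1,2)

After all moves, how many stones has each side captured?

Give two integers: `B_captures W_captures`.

Answer: 0 1

Derivation:
Move 1: B@(3,2) -> caps B=0 W=0
Move 2: W@(0,3) -> caps B=0 W=0
Move 3: B@(0,0) -> caps B=0 W=0
Move 4: W@(1,1) -> caps B=0 W=0
Move 5: B@(0,2) -> caps B=0 W=0
Move 6: W@(3,1) -> caps B=0 W=0
Move 7: B@(3,0) -> caps B=0 W=0
Move 8: W@(2,0) -> caps B=0 W=1
Move 9: B@(1,2) -> caps B=0 W=1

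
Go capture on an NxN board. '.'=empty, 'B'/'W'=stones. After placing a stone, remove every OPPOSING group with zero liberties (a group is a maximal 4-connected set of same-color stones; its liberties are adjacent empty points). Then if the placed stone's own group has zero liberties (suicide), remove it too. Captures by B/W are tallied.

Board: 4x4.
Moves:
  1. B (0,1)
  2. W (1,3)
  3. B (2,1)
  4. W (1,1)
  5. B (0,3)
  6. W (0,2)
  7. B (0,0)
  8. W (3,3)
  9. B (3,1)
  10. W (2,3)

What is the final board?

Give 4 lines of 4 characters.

Move 1: B@(0,1) -> caps B=0 W=0
Move 2: W@(1,3) -> caps B=0 W=0
Move 3: B@(2,1) -> caps B=0 W=0
Move 4: W@(1,1) -> caps B=0 W=0
Move 5: B@(0,3) -> caps B=0 W=0
Move 6: W@(0,2) -> caps B=0 W=1
Move 7: B@(0,0) -> caps B=0 W=1
Move 8: W@(3,3) -> caps B=0 W=1
Move 9: B@(3,1) -> caps B=0 W=1
Move 10: W@(2,3) -> caps B=0 W=1

Answer: BBW.
.W.W
.B.W
.B.W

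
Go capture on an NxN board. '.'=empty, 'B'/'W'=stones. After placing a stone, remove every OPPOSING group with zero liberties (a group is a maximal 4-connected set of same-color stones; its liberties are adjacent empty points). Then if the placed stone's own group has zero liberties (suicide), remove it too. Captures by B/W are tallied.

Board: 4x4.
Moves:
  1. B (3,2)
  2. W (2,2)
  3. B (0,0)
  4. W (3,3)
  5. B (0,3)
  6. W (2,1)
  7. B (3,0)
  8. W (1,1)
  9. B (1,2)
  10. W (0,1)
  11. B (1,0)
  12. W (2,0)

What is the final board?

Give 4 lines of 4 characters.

Move 1: B@(3,2) -> caps B=0 W=0
Move 2: W@(2,2) -> caps B=0 W=0
Move 3: B@(0,0) -> caps B=0 W=0
Move 4: W@(3,3) -> caps B=0 W=0
Move 5: B@(0,3) -> caps B=0 W=0
Move 6: W@(2,1) -> caps B=0 W=0
Move 7: B@(3,0) -> caps B=0 W=0
Move 8: W@(1,1) -> caps B=0 W=0
Move 9: B@(1,2) -> caps B=0 W=0
Move 10: W@(0,1) -> caps B=0 W=0
Move 11: B@(1,0) -> caps B=0 W=0
Move 12: W@(2,0) -> caps B=0 W=2

Answer: .W.B
.WB.
WWW.
B.BW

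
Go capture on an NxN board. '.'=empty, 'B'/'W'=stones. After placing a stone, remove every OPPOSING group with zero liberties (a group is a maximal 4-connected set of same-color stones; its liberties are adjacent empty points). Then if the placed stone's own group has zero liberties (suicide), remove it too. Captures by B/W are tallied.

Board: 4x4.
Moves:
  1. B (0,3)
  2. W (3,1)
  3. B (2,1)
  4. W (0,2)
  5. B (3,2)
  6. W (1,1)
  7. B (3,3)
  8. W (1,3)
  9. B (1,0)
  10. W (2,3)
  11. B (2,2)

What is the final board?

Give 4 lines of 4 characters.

Move 1: B@(0,3) -> caps B=0 W=0
Move 2: W@(3,1) -> caps B=0 W=0
Move 3: B@(2,1) -> caps B=0 W=0
Move 4: W@(0,2) -> caps B=0 W=0
Move 5: B@(3,2) -> caps B=0 W=0
Move 6: W@(1,1) -> caps B=0 W=0
Move 7: B@(3,3) -> caps B=0 W=0
Move 8: W@(1,3) -> caps B=0 W=1
Move 9: B@(1,0) -> caps B=0 W=1
Move 10: W@(2,3) -> caps B=0 W=1
Move 11: B@(2,2) -> caps B=0 W=1

Answer: ..W.
BW.W
.BBW
.WBB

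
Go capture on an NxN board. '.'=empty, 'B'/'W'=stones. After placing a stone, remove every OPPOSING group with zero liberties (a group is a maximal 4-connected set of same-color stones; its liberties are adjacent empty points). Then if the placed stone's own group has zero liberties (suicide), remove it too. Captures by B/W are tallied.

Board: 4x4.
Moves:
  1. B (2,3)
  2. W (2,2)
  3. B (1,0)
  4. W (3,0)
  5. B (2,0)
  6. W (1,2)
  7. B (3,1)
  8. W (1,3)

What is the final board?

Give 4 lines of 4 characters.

Answer: ....
B.WW
B.WB
.B..

Derivation:
Move 1: B@(2,3) -> caps B=0 W=0
Move 2: W@(2,2) -> caps B=0 W=0
Move 3: B@(1,0) -> caps B=0 W=0
Move 4: W@(3,0) -> caps B=0 W=0
Move 5: B@(2,0) -> caps B=0 W=0
Move 6: W@(1,2) -> caps B=0 W=0
Move 7: B@(3,1) -> caps B=1 W=0
Move 8: W@(1,3) -> caps B=1 W=0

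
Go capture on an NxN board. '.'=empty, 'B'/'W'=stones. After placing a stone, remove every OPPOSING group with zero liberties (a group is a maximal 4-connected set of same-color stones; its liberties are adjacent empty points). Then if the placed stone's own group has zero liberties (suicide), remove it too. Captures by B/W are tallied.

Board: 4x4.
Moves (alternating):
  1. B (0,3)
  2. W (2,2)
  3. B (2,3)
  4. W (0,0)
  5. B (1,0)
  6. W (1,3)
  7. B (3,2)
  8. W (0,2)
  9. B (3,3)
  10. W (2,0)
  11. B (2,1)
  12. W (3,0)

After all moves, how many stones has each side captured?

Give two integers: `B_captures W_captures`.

Answer: 0 1

Derivation:
Move 1: B@(0,3) -> caps B=0 W=0
Move 2: W@(2,2) -> caps B=0 W=0
Move 3: B@(2,3) -> caps B=0 W=0
Move 4: W@(0,0) -> caps B=0 W=0
Move 5: B@(1,0) -> caps B=0 W=0
Move 6: W@(1,3) -> caps B=0 W=0
Move 7: B@(3,2) -> caps B=0 W=0
Move 8: W@(0,2) -> caps B=0 W=1
Move 9: B@(3,3) -> caps B=0 W=1
Move 10: W@(2,0) -> caps B=0 W=1
Move 11: B@(2,1) -> caps B=0 W=1
Move 12: W@(3,0) -> caps B=0 W=1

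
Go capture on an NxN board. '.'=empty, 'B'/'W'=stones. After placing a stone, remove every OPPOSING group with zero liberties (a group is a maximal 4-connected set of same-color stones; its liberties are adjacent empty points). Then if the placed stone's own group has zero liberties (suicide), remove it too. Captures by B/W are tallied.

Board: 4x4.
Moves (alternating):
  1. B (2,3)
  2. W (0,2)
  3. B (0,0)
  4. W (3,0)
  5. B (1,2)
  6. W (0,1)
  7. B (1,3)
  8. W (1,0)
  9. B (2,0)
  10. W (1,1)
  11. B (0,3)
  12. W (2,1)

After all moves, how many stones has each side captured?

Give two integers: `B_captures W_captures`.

Move 1: B@(2,3) -> caps B=0 W=0
Move 2: W@(0,2) -> caps B=0 W=0
Move 3: B@(0,0) -> caps B=0 W=0
Move 4: W@(3,0) -> caps B=0 W=0
Move 5: B@(1,2) -> caps B=0 W=0
Move 6: W@(0,1) -> caps B=0 W=0
Move 7: B@(1,3) -> caps B=0 W=0
Move 8: W@(1,0) -> caps B=0 W=1
Move 9: B@(2,0) -> caps B=0 W=1
Move 10: W@(1,1) -> caps B=0 W=1
Move 11: B@(0,3) -> caps B=0 W=1
Move 12: W@(2,1) -> caps B=0 W=2

Answer: 0 2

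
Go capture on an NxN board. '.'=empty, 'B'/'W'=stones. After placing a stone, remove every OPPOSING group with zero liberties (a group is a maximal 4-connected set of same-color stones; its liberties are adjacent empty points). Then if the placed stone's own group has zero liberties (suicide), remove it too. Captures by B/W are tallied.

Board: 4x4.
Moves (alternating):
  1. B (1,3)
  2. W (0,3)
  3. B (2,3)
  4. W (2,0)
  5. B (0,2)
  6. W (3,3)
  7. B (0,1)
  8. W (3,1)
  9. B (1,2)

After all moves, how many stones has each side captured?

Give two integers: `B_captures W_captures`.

Move 1: B@(1,3) -> caps B=0 W=0
Move 2: W@(0,3) -> caps B=0 W=0
Move 3: B@(2,3) -> caps B=0 W=0
Move 4: W@(2,0) -> caps B=0 W=0
Move 5: B@(0,2) -> caps B=1 W=0
Move 6: W@(3,3) -> caps B=1 W=0
Move 7: B@(0,1) -> caps B=1 W=0
Move 8: W@(3,1) -> caps B=1 W=0
Move 9: B@(1,2) -> caps B=1 W=0

Answer: 1 0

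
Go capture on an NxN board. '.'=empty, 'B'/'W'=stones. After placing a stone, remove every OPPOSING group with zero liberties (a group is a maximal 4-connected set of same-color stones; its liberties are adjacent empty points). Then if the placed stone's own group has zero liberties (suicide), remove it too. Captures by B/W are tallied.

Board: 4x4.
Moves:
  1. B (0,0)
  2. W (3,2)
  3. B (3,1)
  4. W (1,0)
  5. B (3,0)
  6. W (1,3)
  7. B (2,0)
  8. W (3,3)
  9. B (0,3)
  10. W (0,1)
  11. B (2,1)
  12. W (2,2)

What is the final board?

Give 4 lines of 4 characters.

Move 1: B@(0,0) -> caps B=0 W=0
Move 2: W@(3,2) -> caps B=0 W=0
Move 3: B@(3,1) -> caps B=0 W=0
Move 4: W@(1,0) -> caps B=0 W=0
Move 5: B@(3,0) -> caps B=0 W=0
Move 6: W@(1,3) -> caps B=0 W=0
Move 7: B@(2,0) -> caps B=0 W=0
Move 8: W@(3,3) -> caps B=0 W=0
Move 9: B@(0,3) -> caps B=0 W=0
Move 10: W@(0,1) -> caps B=0 W=1
Move 11: B@(2,1) -> caps B=0 W=1
Move 12: W@(2,2) -> caps B=0 W=1

Answer: .W.B
W..W
BBW.
BBWW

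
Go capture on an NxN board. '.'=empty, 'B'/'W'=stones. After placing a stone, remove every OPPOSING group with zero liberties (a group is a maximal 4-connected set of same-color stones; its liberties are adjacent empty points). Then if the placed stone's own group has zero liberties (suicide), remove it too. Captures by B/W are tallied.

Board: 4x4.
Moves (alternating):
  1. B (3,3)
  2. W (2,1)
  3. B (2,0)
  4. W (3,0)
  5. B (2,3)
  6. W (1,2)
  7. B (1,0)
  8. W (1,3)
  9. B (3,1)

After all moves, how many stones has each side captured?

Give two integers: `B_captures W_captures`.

Answer: 1 0

Derivation:
Move 1: B@(3,3) -> caps B=0 W=0
Move 2: W@(2,1) -> caps B=0 W=0
Move 3: B@(2,0) -> caps B=0 W=0
Move 4: W@(3,0) -> caps B=0 W=0
Move 5: B@(2,3) -> caps B=0 W=0
Move 6: W@(1,2) -> caps B=0 W=0
Move 7: B@(1,0) -> caps B=0 W=0
Move 8: W@(1,3) -> caps B=0 W=0
Move 9: B@(3,1) -> caps B=1 W=0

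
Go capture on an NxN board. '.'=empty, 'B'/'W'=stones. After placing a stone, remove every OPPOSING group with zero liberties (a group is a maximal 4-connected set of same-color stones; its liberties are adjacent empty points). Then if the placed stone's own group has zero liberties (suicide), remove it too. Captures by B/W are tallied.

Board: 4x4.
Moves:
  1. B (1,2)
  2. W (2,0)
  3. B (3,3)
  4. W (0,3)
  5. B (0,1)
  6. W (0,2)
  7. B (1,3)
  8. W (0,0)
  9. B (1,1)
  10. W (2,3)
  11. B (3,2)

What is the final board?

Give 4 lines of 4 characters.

Answer: WB..
.BBB
W..W
..BB

Derivation:
Move 1: B@(1,2) -> caps B=0 W=0
Move 2: W@(2,0) -> caps B=0 W=0
Move 3: B@(3,3) -> caps B=0 W=0
Move 4: W@(0,3) -> caps B=0 W=0
Move 5: B@(0,1) -> caps B=0 W=0
Move 6: W@(0,2) -> caps B=0 W=0
Move 7: B@(1,3) -> caps B=2 W=0
Move 8: W@(0,0) -> caps B=2 W=0
Move 9: B@(1,1) -> caps B=2 W=0
Move 10: W@(2,3) -> caps B=2 W=0
Move 11: B@(3,2) -> caps B=2 W=0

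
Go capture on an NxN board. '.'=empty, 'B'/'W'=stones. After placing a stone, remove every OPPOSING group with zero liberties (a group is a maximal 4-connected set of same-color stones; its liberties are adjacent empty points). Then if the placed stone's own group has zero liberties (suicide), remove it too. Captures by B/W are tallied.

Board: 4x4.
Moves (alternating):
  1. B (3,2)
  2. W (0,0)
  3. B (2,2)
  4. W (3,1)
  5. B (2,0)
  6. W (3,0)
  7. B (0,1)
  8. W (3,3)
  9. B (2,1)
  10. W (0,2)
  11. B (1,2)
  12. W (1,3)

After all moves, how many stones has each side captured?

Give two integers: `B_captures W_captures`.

Answer: 2 0

Derivation:
Move 1: B@(3,2) -> caps B=0 W=0
Move 2: W@(0,0) -> caps B=0 W=0
Move 3: B@(2,2) -> caps B=0 W=0
Move 4: W@(3,1) -> caps B=0 W=0
Move 5: B@(2,0) -> caps B=0 W=0
Move 6: W@(3,0) -> caps B=0 W=0
Move 7: B@(0,1) -> caps B=0 W=0
Move 8: W@(3,3) -> caps B=0 W=0
Move 9: B@(2,1) -> caps B=2 W=0
Move 10: W@(0,2) -> caps B=2 W=0
Move 11: B@(1,2) -> caps B=2 W=0
Move 12: W@(1,3) -> caps B=2 W=0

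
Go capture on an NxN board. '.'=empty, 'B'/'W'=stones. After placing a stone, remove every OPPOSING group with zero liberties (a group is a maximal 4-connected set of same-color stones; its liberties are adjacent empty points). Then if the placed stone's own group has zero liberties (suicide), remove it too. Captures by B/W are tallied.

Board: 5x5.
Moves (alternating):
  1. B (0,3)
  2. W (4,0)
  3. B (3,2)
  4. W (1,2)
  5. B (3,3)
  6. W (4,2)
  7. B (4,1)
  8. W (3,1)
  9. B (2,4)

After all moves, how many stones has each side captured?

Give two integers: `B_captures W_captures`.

Answer: 0 1

Derivation:
Move 1: B@(0,3) -> caps B=0 W=0
Move 2: W@(4,0) -> caps B=0 W=0
Move 3: B@(3,2) -> caps B=0 W=0
Move 4: W@(1,2) -> caps B=0 W=0
Move 5: B@(3,3) -> caps B=0 W=0
Move 6: W@(4,2) -> caps B=0 W=0
Move 7: B@(4,1) -> caps B=0 W=0
Move 8: W@(3,1) -> caps B=0 W=1
Move 9: B@(2,4) -> caps B=0 W=1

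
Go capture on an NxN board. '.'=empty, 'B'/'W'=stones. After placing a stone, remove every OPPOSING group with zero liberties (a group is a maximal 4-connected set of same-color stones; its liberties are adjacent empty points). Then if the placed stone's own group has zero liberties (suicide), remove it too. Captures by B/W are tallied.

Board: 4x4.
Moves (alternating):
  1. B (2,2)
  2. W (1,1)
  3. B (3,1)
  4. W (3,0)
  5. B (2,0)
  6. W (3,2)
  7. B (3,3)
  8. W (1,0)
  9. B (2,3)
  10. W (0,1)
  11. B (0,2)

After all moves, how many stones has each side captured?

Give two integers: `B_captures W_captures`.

Answer: 2 0

Derivation:
Move 1: B@(2,2) -> caps B=0 W=0
Move 2: W@(1,1) -> caps B=0 W=0
Move 3: B@(3,1) -> caps B=0 W=0
Move 4: W@(3,0) -> caps B=0 W=0
Move 5: B@(2,0) -> caps B=1 W=0
Move 6: W@(3,2) -> caps B=1 W=0
Move 7: B@(3,3) -> caps B=2 W=0
Move 8: W@(1,0) -> caps B=2 W=0
Move 9: B@(2,3) -> caps B=2 W=0
Move 10: W@(0,1) -> caps B=2 W=0
Move 11: B@(0,2) -> caps B=2 W=0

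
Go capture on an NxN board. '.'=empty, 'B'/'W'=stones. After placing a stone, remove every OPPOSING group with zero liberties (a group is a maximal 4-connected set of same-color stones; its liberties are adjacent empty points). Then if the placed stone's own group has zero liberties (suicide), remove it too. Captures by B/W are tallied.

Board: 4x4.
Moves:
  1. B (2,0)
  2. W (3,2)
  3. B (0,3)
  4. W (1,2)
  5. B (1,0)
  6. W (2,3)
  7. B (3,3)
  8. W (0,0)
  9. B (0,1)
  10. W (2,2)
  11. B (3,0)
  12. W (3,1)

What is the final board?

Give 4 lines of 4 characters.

Move 1: B@(2,0) -> caps B=0 W=0
Move 2: W@(3,2) -> caps B=0 W=0
Move 3: B@(0,3) -> caps B=0 W=0
Move 4: W@(1,2) -> caps B=0 W=0
Move 5: B@(1,0) -> caps B=0 W=0
Move 6: W@(2,3) -> caps B=0 W=0
Move 7: B@(3,3) -> caps B=0 W=0
Move 8: W@(0,0) -> caps B=0 W=0
Move 9: B@(0,1) -> caps B=1 W=0
Move 10: W@(2,2) -> caps B=1 W=0
Move 11: B@(3,0) -> caps B=1 W=0
Move 12: W@(3,1) -> caps B=1 W=0

Answer: .B.B
B.W.
B.WW
BWW.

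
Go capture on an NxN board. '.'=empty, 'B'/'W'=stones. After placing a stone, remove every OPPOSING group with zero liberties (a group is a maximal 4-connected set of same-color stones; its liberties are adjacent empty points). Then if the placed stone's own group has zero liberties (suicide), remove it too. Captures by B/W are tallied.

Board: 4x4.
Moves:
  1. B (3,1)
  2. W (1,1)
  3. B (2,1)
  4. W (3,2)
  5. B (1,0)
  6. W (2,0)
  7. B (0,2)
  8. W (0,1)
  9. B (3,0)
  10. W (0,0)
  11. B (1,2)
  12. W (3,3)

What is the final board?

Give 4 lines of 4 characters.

Move 1: B@(3,1) -> caps B=0 W=0
Move 2: W@(1,1) -> caps B=0 W=0
Move 3: B@(2,1) -> caps B=0 W=0
Move 4: W@(3,2) -> caps B=0 W=0
Move 5: B@(1,0) -> caps B=0 W=0
Move 6: W@(2,0) -> caps B=0 W=0
Move 7: B@(0,2) -> caps B=0 W=0
Move 8: W@(0,1) -> caps B=0 W=0
Move 9: B@(3,0) -> caps B=1 W=0
Move 10: W@(0,0) -> caps B=1 W=0
Move 11: B@(1,2) -> caps B=4 W=0
Move 12: W@(3,3) -> caps B=4 W=0

Answer: ..B.
B.B.
.B..
BBWW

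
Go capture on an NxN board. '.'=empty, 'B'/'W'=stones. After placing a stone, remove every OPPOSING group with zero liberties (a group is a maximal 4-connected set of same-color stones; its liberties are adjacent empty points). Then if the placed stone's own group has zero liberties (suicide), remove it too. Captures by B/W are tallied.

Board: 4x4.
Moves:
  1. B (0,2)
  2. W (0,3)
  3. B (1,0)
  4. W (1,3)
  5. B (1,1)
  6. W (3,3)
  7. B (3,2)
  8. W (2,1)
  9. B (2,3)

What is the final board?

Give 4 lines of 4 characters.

Answer: ..BW
BB.W
.W.B
..B.

Derivation:
Move 1: B@(0,2) -> caps B=0 W=0
Move 2: W@(0,3) -> caps B=0 W=0
Move 3: B@(1,0) -> caps B=0 W=0
Move 4: W@(1,3) -> caps B=0 W=0
Move 5: B@(1,1) -> caps B=0 W=0
Move 6: W@(3,3) -> caps B=0 W=0
Move 7: B@(3,2) -> caps B=0 W=0
Move 8: W@(2,1) -> caps B=0 W=0
Move 9: B@(2,3) -> caps B=1 W=0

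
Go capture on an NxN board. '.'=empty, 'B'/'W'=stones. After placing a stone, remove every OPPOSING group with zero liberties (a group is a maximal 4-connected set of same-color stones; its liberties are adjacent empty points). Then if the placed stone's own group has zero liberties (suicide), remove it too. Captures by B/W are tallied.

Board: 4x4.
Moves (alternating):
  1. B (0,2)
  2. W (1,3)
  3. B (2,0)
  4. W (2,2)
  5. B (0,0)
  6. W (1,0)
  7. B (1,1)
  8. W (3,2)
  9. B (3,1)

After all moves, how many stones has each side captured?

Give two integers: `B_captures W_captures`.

Answer: 1 0

Derivation:
Move 1: B@(0,2) -> caps B=0 W=0
Move 2: W@(1,3) -> caps B=0 W=0
Move 3: B@(2,0) -> caps B=0 W=0
Move 4: W@(2,2) -> caps B=0 W=0
Move 5: B@(0,0) -> caps B=0 W=0
Move 6: W@(1,0) -> caps B=0 W=0
Move 7: B@(1,1) -> caps B=1 W=0
Move 8: W@(3,2) -> caps B=1 W=0
Move 9: B@(3,1) -> caps B=1 W=0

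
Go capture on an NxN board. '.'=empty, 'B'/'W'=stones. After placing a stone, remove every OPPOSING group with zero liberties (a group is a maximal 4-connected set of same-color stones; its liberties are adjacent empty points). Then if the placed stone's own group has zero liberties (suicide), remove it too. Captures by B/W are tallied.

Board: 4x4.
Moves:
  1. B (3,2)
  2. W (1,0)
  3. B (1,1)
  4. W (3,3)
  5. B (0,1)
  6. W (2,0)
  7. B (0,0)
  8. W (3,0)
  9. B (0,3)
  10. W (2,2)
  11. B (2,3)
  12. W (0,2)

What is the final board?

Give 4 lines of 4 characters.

Answer: BBWB
WB..
W.WB
W.B.

Derivation:
Move 1: B@(3,2) -> caps B=0 W=0
Move 2: W@(1,0) -> caps B=0 W=0
Move 3: B@(1,1) -> caps B=0 W=0
Move 4: W@(3,3) -> caps B=0 W=0
Move 5: B@(0,1) -> caps B=0 W=0
Move 6: W@(2,0) -> caps B=0 W=0
Move 7: B@(0,0) -> caps B=0 W=0
Move 8: W@(3,0) -> caps B=0 W=0
Move 9: B@(0,3) -> caps B=0 W=0
Move 10: W@(2,2) -> caps B=0 W=0
Move 11: B@(2,3) -> caps B=1 W=0
Move 12: W@(0,2) -> caps B=1 W=0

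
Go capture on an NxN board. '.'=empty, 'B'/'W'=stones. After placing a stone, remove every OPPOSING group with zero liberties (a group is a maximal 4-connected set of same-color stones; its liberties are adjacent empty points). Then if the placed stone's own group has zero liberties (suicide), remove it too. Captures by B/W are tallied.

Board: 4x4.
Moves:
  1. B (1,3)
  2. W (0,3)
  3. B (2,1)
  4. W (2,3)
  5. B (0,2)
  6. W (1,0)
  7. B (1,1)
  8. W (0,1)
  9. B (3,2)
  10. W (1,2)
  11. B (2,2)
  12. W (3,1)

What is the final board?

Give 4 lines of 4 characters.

Answer: .WB.
WB.B
.BBW
.WB.

Derivation:
Move 1: B@(1,3) -> caps B=0 W=0
Move 2: W@(0,3) -> caps B=0 W=0
Move 3: B@(2,1) -> caps B=0 W=0
Move 4: W@(2,3) -> caps B=0 W=0
Move 5: B@(0,2) -> caps B=1 W=0
Move 6: W@(1,0) -> caps B=1 W=0
Move 7: B@(1,1) -> caps B=1 W=0
Move 8: W@(0,1) -> caps B=1 W=0
Move 9: B@(3,2) -> caps B=1 W=0
Move 10: W@(1,2) -> caps B=1 W=0
Move 11: B@(2,2) -> caps B=2 W=0
Move 12: W@(3,1) -> caps B=2 W=0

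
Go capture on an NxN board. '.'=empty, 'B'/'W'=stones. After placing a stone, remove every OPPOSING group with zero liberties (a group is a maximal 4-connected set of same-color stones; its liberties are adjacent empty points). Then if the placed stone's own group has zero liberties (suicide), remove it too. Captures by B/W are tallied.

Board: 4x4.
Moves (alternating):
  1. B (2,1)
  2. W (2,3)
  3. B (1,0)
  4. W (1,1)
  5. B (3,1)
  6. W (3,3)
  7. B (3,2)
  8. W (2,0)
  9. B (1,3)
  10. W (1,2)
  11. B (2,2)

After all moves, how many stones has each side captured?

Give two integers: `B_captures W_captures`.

Answer: 2 0

Derivation:
Move 1: B@(2,1) -> caps B=0 W=0
Move 2: W@(2,3) -> caps B=0 W=0
Move 3: B@(1,0) -> caps B=0 W=0
Move 4: W@(1,1) -> caps B=0 W=0
Move 5: B@(3,1) -> caps B=0 W=0
Move 6: W@(3,3) -> caps B=0 W=0
Move 7: B@(3,2) -> caps B=0 W=0
Move 8: W@(2,0) -> caps B=0 W=0
Move 9: B@(1,3) -> caps B=0 W=0
Move 10: W@(1,2) -> caps B=0 W=0
Move 11: B@(2,2) -> caps B=2 W=0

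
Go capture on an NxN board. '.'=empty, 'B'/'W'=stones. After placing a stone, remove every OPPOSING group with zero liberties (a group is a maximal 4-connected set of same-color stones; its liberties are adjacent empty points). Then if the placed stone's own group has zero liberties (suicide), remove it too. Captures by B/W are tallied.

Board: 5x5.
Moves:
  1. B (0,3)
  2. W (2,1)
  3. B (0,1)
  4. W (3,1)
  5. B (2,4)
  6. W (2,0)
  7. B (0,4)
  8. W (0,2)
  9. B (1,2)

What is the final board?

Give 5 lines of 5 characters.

Answer: .B.BB
..B..
WW..B
.W...
.....

Derivation:
Move 1: B@(0,3) -> caps B=0 W=0
Move 2: W@(2,1) -> caps B=0 W=0
Move 3: B@(0,1) -> caps B=0 W=0
Move 4: W@(3,1) -> caps B=0 W=0
Move 5: B@(2,4) -> caps B=0 W=0
Move 6: W@(2,0) -> caps B=0 W=0
Move 7: B@(0,4) -> caps B=0 W=0
Move 8: W@(0,2) -> caps B=0 W=0
Move 9: B@(1,2) -> caps B=1 W=0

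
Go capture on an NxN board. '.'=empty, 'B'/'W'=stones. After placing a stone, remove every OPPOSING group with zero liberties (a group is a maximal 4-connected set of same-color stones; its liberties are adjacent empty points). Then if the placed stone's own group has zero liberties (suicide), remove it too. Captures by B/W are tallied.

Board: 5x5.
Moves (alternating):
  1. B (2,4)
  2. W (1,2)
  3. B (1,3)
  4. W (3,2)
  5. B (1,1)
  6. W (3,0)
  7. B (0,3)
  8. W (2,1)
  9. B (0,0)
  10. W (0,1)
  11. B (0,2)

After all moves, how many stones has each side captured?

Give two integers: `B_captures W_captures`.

Move 1: B@(2,4) -> caps B=0 W=0
Move 2: W@(1,2) -> caps B=0 W=0
Move 3: B@(1,3) -> caps B=0 W=0
Move 4: W@(3,2) -> caps B=0 W=0
Move 5: B@(1,1) -> caps B=0 W=0
Move 6: W@(3,0) -> caps B=0 W=0
Move 7: B@(0,3) -> caps B=0 W=0
Move 8: W@(2,1) -> caps B=0 W=0
Move 9: B@(0,0) -> caps B=0 W=0
Move 10: W@(0,1) -> caps B=0 W=0
Move 11: B@(0,2) -> caps B=1 W=0

Answer: 1 0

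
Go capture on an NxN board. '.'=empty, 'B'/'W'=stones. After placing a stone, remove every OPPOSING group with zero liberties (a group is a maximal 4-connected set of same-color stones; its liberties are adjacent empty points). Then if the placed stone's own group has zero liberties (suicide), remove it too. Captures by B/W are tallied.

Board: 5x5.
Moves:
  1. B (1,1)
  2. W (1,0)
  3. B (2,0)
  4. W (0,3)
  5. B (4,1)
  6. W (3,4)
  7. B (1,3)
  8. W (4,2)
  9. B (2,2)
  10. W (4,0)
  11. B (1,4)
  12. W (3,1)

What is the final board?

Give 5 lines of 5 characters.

Move 1: B@(1,1) -> caps B=0 W=0
Move 2: W@(1,0) -> caps B=0 W=0
Move 3: B@(2,0) -> caps B=0 W=0
Move 4: W@(0,3) -> caps B=0 W=0
Move 5: B@(4,1) -> caps B=0 W=0
Move 6: W@(3,4) -> caps B=0 W=0
Move 7: B@(1,3) -> caps B=0 W=0
Move 8: W@(4,2) -> caps B=0 W=0
Move 9: B@(2,2) -> caps B=0 W=0
Move 10: W@(4,0) -> caps B=0 W=0
Move 11: B@(1,4) -> caps B=0 W=0
Move 12: W@(3,1) -> caps B=0 W=1

Answer: ...W.
WB.BB
B.B..
.W..W
W.W..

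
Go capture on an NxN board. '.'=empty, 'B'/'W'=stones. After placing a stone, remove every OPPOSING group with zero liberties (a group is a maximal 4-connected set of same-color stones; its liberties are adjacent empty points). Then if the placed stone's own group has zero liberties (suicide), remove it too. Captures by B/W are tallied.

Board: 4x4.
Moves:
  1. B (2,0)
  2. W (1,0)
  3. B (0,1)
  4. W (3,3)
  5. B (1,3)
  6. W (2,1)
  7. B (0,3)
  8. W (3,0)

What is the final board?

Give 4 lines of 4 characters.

Move 1: B@(2,0) -> caps B=0 W=0
Move 2: W@(1,0) -> caps B=0 W=0
Move 3: B@(0,1) -> caps B=0 W=0
Move 4: W@(3,3) -> caps B=0 W=0
Move 5: B@(1,3) -> caps B=0 W=0
Move 6: W@(2,1) -> caps B=0 W=0
Move 7: B@(0,3) -> caps B=0 W=0
Move 8: W@(3,0) -> caps B=0 W=1

Answer: .B.B
W..B
.W..
W..W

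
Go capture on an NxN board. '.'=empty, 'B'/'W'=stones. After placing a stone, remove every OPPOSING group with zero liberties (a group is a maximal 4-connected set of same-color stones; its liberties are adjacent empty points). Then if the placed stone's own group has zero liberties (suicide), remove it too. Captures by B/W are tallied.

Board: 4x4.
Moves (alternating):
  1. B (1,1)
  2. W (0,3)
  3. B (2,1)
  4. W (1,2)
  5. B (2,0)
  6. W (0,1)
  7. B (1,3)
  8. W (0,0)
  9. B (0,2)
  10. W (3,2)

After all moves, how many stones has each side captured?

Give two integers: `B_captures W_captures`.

Answer: 1 0

Derivation:
Move 1: B@(1,1) -> caps B=0 W=0
Move 2: W@(0,3) -> caps B=0 W=0
Move 3: B@(2,1) -> caps B=0 W=0
Move 4: W@(1,2) -> caps B=0 W=0
Move 5: B@(2,0) -> caps B=0 W=0
Move 6: W@(0,1) -> caps B=0 W=0
Move 7: B@(1,3) -> caps B=0 W=0
Move 8: W@(0,0) -> caps B=0 W=0
Move 9: B@(0,2) -> caps B=1 W=0
Move 10: W@(3,2) -> caps B=1 W=0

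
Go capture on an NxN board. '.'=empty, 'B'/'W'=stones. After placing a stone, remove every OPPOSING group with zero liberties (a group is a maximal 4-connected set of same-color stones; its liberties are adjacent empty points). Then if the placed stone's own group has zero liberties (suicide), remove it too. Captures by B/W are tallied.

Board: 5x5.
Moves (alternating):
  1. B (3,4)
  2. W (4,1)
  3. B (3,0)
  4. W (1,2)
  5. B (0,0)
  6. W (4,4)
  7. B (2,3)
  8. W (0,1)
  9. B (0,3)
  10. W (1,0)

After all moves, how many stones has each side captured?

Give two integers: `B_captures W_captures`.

Answer: 0 1

Derivation:
Move 1: B@(3,4) -> caps B=0 W=0
Move 2: W@(4,1) -> caps B=0 W=0
Move 3: B@(3,0) -> caps B=0 W=0
Move 4: W@(1,2) -> caps B=0 W=0
Move 5: B@(0,0) -> caps B=0 W=0
Move 6: W@(4,4) -> caps B=0 W=0
Move 7: B@(2,3) -> caps B=0 W=0
Move 8: W@(0,1) -> caps B=0 W=0
Move 9: B@(0,3) -> caps B=0 W=0
Move 10: W@(1,0) -> caps B=0 W=1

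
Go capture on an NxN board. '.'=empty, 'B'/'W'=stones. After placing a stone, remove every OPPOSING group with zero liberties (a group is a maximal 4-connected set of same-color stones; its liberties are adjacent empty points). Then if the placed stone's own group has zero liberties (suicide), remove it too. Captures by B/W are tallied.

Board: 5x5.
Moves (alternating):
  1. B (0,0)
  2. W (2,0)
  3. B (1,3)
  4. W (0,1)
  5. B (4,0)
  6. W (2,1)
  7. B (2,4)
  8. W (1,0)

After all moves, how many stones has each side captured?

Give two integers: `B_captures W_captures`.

Move 1: B@(0,0) -> caps B=0 W=0
Move 2: W@(2,0) -> caps B=0 W=0
Move 3: B@(1,3) -> caps B=0 W=0
Move 4: W@(0,1) -> caps B=0 W=0
Move 5: B@(4,0) -> caps B=0 W=0
Move 6: W@(2,1) -> caps B=0 W=0
Move 7: B@(2,4) -> caps B=0 W=0
Move 8: W@(1,0) -> caps B=0 W=1

Answer: 0 1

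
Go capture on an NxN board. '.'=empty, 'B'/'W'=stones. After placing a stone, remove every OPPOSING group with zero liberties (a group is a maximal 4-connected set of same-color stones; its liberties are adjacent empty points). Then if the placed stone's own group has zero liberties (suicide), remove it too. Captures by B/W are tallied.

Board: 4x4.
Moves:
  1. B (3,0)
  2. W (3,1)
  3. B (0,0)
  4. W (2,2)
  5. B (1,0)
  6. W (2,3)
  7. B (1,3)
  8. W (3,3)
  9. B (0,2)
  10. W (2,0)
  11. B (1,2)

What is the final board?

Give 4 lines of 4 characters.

Answer: B.B.
B.BB
W.WW
.W.W

Derivation:
Move 1: B@(3,0) -> caps B=0 W=0
Move 2: W@(3,1) -> caps B=0 W=0
Move 3: B@(0,0) -> caps B=0 W=0
Move 4: W@(2,2) -> caps B=0 W=0
Move 5: B@(1,0) -> caps B=0 W=0
Move 6: W@(2,3) -> caps B=0 W=0
Move 7: B@(1,3) -> caps B=0 W=0
Move 8: W@(3,3) -> caps B=0 W=0
Move 9: B@(0,2) -> caps B=0 W=0
Move 10: W@(2,0) -> caps B=0 W=1
Move 11: B@(1,2) -> caps B=0 W=1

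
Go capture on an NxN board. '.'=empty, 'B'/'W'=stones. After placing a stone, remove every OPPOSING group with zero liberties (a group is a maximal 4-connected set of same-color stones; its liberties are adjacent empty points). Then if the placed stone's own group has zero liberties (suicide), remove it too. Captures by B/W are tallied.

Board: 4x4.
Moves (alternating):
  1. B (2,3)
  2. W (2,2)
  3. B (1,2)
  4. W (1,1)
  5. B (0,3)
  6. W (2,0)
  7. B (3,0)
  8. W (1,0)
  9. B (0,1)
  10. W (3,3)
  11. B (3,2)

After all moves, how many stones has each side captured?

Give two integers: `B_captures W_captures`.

Answer: 1 0

Derivation:
Move 1: B@(2,3) -> caps B=0 W=0
Move 2: W@(2,2) -> caps B=0 W=0
Move 3: B@(1,2) -> caps B=0 W=0
Move 4: W@(1,1) -> caps B=0 W=0
Move 5: B@(0,3) -> caps B=0 W=0
Move 6: W@(2,0) -> caps B=0 W=0
Move 7: B@(3,0) -> caps B=0 W=0
Move 8: W@(1,0) -> caps B=0 W=0
Move 9: B@(0,1) -> caps B=0 W=0
Move 10: W@(3,3) -> caps B=0 W=0
Move 11: B@(3,2) -> caps B=1 W=0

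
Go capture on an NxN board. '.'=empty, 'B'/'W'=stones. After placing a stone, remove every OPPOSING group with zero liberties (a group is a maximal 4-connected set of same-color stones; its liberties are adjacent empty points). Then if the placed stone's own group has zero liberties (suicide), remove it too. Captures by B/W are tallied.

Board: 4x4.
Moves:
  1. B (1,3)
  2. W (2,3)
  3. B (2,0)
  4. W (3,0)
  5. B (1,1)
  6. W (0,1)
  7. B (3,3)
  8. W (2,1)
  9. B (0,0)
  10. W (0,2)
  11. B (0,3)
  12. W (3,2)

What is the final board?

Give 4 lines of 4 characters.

Answer: BWWB
.B.B
BW.W
W.W.

Derivation:
Move 1: B@(1,3) -> caps B=0 W=0
Move 2: W@(2,3) -> caps B=0 W=0
Move 3: B@(2,0) -> caps B=0 W=0
Move 4: W@(3,0) -> caps B=0 W=0
Move 5: B@(1,1) -> caps B=0 W=0
Move 6: W@(0,1) -> caps B=0 W=0
Move 7: B@(3,3) -> caps B=0 W=0
Move 8: W@(2,1) -> caps B=0 W=0
Move 9: B@(0,0) -> caps B=0 W=0
Move 10: W@(0,2) -> caps B=0 W=0
Move 11: B@(0,3) -> caps B=0 W=0
Move 12: W@(3,2) -> caps B=0 W=1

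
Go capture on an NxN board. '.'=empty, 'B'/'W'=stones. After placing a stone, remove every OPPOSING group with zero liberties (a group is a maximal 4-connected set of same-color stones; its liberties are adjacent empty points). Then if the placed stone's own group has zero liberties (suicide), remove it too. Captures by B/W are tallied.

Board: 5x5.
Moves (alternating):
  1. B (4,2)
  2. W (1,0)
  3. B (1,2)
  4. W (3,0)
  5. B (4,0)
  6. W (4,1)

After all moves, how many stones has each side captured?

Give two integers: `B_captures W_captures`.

Answer: 0 1

Derivation:
Move 1: B@(4,2) -> caps B=0 W=0
Move 2: W@(1,0) -> caps B=0 W=0
Move 3: B@(1,2) -> caps B=0 W=0
Move 4: W@(3,0) -> caps B=0 W=0
Move 5: B@(4,0) -> caps B=0 W=0
Move 6: W@(4,1) -> caps B=0 W=1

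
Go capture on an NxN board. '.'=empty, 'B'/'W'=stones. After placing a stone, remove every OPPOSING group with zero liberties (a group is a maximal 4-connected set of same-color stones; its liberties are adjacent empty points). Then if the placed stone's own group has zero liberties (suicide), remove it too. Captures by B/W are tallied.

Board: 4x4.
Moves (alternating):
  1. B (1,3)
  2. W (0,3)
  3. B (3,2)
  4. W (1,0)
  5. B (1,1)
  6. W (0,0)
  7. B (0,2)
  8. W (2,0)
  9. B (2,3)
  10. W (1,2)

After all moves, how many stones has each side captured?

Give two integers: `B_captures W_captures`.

Move 1: B@(1,3) -> caps B=0 W=0
Move 2: W@(0,3) -> caps B=0 W=0
Move 3: B@(3,2) -> caps B=0 W=0
Move 4: W@(1,0) -> caps B=0 W=0
Move 5: B@(1,1) -> caps B=0 W=0
Move 6: W@(0,0) -> caps B=0 W=0
Move 7: B@(0,2) -> caps B=1 W=0
Move 8: W@(2,0) -> caps B=1 W=0
Move 9: B@(2,3) -> caps B=1 W=0
Move 10: W@(1,2) -> caps B=1 W=0

Answer: 1 0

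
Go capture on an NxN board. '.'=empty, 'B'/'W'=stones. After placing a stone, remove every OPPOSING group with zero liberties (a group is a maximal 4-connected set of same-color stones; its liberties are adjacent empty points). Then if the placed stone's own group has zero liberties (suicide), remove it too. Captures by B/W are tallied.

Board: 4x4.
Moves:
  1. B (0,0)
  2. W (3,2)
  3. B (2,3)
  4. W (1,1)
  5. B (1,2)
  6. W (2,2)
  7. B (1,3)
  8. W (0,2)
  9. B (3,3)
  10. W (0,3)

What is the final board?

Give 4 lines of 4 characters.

Answer: B.WW
.W..
..W.
..W.

Derivation:
Move 1: B@(0,0) -> caps B=0 W=0
Move 2: W@(3,2) -> caps B=0 W=0
Move 3: B@(2,3) -> caps B=0 W=0
Move 4: W@(1,1) -> caps B=0 W=0
Move 5: B@(1,2) -> caps B=0 W=0
Move 6: W@(2,2) -> caps B=0 W=0
Move 7: B@(1,3) -> caps B=0 W=0
Move 8: W@(0,2) -> caps B=0 W=0
Move 9: B@(3,3) -> caps B=0 W=0
Move 10: W@(0,3) -> caps B=0 W=4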